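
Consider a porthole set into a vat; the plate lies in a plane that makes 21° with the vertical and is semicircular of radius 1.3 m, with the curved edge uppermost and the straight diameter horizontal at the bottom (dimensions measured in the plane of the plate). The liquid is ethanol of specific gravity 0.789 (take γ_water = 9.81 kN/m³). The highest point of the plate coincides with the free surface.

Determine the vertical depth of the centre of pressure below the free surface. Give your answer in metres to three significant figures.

γ = 0.789 × 9.81 = 7.74009 kN/m³.
The plate makes 21° with the vertical, i.e. θ = 90° − 21° = 69° to the horizontal. Measuring y along the incline from the free-surface line, vertical depth h = y·sinθ with sinθ = 0.933580.
The centroid lies 4r/(3π) = 0.551737 m above the diameter, so r − 4r/(3π) = 1.3 − 0.551737 = 0.748263 m below the topmost point, so y_c = 0.748263 m and h_c = 0.748263 × 0.933580 = 0.698563 m.
A = πr²/2 = π × 1.3²/2 = 2.65465 m².
Resultant F = γ·h_c·A = 7.74009 × 0.698563 × 2.65465 = 14.3535 kN.
I_c = (π/8 − 8/(9π))·r⁴ = 0.109757 × 1.3⁴ = 0.313477 m⁴.
Centre of pressure: y_p = y_c + I_c/(y_c·A) = 0.748263 + 0.313477/(0.748263 × 2.65465) = 0.748263 + 0.157813 = 0.906076 m along the plane.
Vertically, h_p = y_p·sinθ = 0.906076 × 0.933580 = 0.845894 m.

h_p = 0.846 m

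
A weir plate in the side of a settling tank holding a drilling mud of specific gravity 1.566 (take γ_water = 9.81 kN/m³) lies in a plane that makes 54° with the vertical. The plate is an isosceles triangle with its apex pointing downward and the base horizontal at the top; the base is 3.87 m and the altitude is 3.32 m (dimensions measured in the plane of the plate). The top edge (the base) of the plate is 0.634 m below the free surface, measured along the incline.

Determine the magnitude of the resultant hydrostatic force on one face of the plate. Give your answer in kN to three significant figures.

F ≈ 101 kN

γ = 1.566 × 9.81 = 15.36246 kN/m³.
The plate makes 54° with the vertical, i.e. θ = 90° − 54° = 36° to the horizontal. Measuring y along the incline from the free-surface line, vertical depth h = y·sinθ with sinθ = 0.587785.
With the apex down, the centroid sits h/3 = 3.32/3 = 1.10667 m below the base (the top edge), so y_c = 0.634 + 1.10667 = 1.74067 m and h_c = 1.74067 × 0.587785 = 1.02314 m.
A = ½ × 3.87 × 3.32 = 6.4242 m².
Resultant F = γ·h_c·A = 15.36246 × 1.02314 × 6.4242 = 100.975 kN.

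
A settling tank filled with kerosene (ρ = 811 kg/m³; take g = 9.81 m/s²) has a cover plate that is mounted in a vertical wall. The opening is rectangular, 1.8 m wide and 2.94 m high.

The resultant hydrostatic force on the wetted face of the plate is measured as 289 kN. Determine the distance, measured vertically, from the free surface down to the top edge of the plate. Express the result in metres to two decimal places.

d_top ≈ 5.39 m

γ = ρg = 811 × 9.81 / 1000 = 7.95591 kN/m³.
A = 1.8 × 2.94 = 5.292 m².
From F = γ·h_c·A, the centroid depth is h_c = 289/(7.95591 × 5.292) = 6.86417 m.
The centroid lies 2.94/2 = 1.47 m below the top edge, so the top edge sits at h_top = 6.86417 − 1.47 = 5.39417 m below the surface.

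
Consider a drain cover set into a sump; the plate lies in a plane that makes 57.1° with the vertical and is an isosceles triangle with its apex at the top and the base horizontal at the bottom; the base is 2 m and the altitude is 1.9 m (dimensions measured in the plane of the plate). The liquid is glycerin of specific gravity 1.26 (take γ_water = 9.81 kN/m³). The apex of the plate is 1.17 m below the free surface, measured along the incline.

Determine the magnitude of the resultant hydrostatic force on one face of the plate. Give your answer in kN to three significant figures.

F ≈ 31.1 kN

γ = 1.26 × 9.81 = 12.3606 kN/m³.
The plate makes 57.1° with the vertical, i.e. θ = 90° − 57.1° = 32.9° to the horizontal. Measuring y along the incline from the free-surface line, vertical depth h = y·sinθ with sinθ = 0.543174.
With the apex up, the centroid sits 2h/3 = 2 × 1.9/3 = 1.26667 m below the apex, so y_c = 1.17 + 1.26667 = 2.43667 m and h_c = 2.43667 × 0.543174 = 1.32354 m.
A = ½ × 2 × 1.9 = 1.9 m².
Resultant F = γ·h_c·A = 12.3606 × 1.32354 × 1.9 = 31.0835 kN.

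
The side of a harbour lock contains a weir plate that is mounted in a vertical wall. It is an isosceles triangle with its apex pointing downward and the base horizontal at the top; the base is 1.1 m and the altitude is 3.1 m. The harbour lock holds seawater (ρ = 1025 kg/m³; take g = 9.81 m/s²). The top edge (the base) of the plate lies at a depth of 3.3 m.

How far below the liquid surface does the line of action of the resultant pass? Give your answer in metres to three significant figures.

h_p = 4.46 m

γ = ρg = 1025 × 9.81 / 1000 = 10.05525 kN/m³.
With the apex down, the centroid sits h/3 = 3.1/3 = 1.03333 m below the base (the top edge), so the centroid depth is h_c = 3.3 + 1.03333 = 4.33333 m.
A = ½ × 1.1 × 3.1 = 1.705 m².
Resultant F = γ·h_c·A = 10.05525 × 4.33333 × 1.705 = 74.2915 kN.
I_c = b·h³/36 = 1.1 × 3.1³/36 = 0.910281 m⁴.
Centre of pressure: y_p = y_c + I_c/(y_c·A) = 4.33333 + 0.910281/(4.33333 × 1.705) = 4.33333 + 0.123205 = 4.45653 m along the plane.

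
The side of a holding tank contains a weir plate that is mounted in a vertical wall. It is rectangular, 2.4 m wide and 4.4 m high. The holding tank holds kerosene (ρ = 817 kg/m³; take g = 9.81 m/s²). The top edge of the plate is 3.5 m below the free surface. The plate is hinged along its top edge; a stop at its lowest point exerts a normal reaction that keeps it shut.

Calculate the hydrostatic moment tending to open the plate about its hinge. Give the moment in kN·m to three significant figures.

M ≈ 1200 kN·m

γ = ρg = 817 × 9.81 / 1000 = 8.01477 kN/m³.
The centroid lies 4.4/2 = 2.2 m below the top edge, so the centroid depth is h_c = 3.5 + 2.2 = 5.7 m.
A = 2.4 × 4.4 = 10.56 m².
Resultant F = γ·h_c·A = 8.01477 × 5.7 × 10.56 = 482.425 kN.
I_c = b·h³/12 = 2.4 × 4.4³/12 = 17.0368 m⁴.
Centre of pressure: y_p = y_c + I_c/(y_c·A) = 5.7 + 17.0368/(5.7 × 10.56) = 5.7 + 0.283041 = 5.98304 m along the plane.
The resultant acts 2.2 + 0.283041 = 2.48304 m (along the plate) below the hinge at the top edge, so the moment about the hinge is M = F × 2.48304 = 482.425 × 2.48304 = 1197.88 kN·m.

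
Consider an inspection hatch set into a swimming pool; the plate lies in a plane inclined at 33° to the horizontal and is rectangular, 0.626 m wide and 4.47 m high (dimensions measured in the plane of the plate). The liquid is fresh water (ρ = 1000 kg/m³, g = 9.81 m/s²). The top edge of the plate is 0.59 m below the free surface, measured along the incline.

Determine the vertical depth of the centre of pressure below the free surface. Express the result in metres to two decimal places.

h_p = 1.86 m

γ = ρg = 1000 × 9.81 = 9810 N/m³ = 9.81 kN/m³.
Let θ = 33° be the plate's angle to the horizontal; measure y along the incline from where the plane meets the free surface. Vertical depth h = y·sinθ with sinθ = 0.544639.
The centroid lies 4.47/2 = 2.235 m below the top edge, so y_c = 0.59 + 2.235 = 2.825 m and h_c = 2.825 × 0.544639 = 1.53861 m.
A = 0.626 × 4.47 = 2.79822 m².
Resultant F = γ·h_c·A = 9.81 × 1.53861 × 2.79822 = 42.2357 kN.
I_c = b·h³/12 = 0.626 × 4.47³/12 = 4.65925 m⁴.
Centre of pressure: y_p = y_c + I_c/(y_c·A) = 2.825 + 4.65925/(2.825 × 2.79822) = 2.825 + 0.589408 = 3.41441 m along the plane.
Vertically, h_p = y_p·sinθ = 3.41441 × 0.544639 = 1.85962 m.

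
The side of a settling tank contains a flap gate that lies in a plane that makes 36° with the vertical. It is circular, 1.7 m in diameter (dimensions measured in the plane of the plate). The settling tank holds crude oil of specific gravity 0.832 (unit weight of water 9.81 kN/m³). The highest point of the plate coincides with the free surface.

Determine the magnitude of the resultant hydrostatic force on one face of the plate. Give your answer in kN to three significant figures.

F ≈ 12.7 kN

γ = 0.832 × 9.81 = 8.16192 kN/m³.
The plate makes 36° with the vertical, i.e. θ = 90° − 36° = 54° to the horizontal. Measuring y along the incline from the free-surface line, vertical depth h = y·sinθ with sinθ = 0.809017.
The centroid is at the centre, 0.85 m below the top of the plate, so y_c = 0.85 m and h_c = 0.85 × 0.809017 = 0.687664 m.
A = π(0.85)² = 2.2698 m².
Resultant F = γ·h_c·A = 8.16192 × 0.687664 × 2.2698 = 12.7396 kN.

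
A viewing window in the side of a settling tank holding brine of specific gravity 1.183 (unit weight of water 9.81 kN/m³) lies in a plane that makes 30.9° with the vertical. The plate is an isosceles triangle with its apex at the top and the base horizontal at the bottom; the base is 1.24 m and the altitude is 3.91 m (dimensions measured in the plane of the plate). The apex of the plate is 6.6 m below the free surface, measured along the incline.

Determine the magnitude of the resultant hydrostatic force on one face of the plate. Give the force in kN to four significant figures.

γ = 1.183 × 9.81 = 11.60523 kN/m³.
The plate makes 30.9° with the vertical, i.e. θ = 90° − 30.9° = 59.1° to the horizontal. Measuring y along the incline from the free-surface line, vertical depth h = y·sinθ with sinθ = 0.858065.
With the apex up, the centroid sits 2h/3 = 2 × 3.91/3 = 2.60667 m below the apex, so y_c = 6.6 + 2.60667 = 9.20667 m and h_c = 9.20667 × 0.858065 = 7.89992 m.
A = ½ × 1.24 × 3.91 = 2.4242 m².
Resultant F = γ·h_c·A = 11.60523 × 7.89992 × 2.4242 = 222.252 kN.

F ≈ 222.3 kN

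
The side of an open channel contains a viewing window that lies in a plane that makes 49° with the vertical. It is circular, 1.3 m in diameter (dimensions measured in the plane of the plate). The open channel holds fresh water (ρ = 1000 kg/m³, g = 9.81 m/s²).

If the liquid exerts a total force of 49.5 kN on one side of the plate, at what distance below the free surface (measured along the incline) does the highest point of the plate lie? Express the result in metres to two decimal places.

y_top ≈ 5.14 m

γ = ρg = 1000 × 9.81 = 9810 N/m³ = 9.81 kN/m³.
A = π(0.65)² = 1.32732 m².
From F = γ·h_c·A, the centroid depth is h_c = 49.5/(9.81 × 1.32732) = 3.80155 m.
The plate makes 49° with the vertical, i.e. θ = 90° − 49° = 41° to the horizontal. Measuring y along the incline from the free-surface line, vertical depth h = y·sinθ with sinθ = 0.656059.
Along the incline, y_c = h_c/sinθ = 3.80155/0.656059 = 5.79452 m.
The centroid is at the centre, 0.65 m below the top of the plate, so the highest point sits at y_top = 5.79452 − 0.65 = 5.14452 m along the incline.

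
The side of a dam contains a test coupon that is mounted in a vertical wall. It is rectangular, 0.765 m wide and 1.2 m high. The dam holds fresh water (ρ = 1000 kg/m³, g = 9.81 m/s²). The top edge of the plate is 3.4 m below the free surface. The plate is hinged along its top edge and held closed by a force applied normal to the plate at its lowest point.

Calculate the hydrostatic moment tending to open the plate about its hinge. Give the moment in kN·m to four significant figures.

M ≈ 22.69 kN·m

γ = ρg = 1000 × 9.81 = 9810 N/m³ = 9.81 kN/m³.
The centroid lies 1.2/2 = 0.6 m below the top edge, so the centroid depth is h_c = 3.4 + 0.6 = 4 m.
A = 0.765 × 1.2 = 0.918 m².
Resultant F = γ·h_c·A = 9.81 × 4 × 0.918 = 36.0223 kN.
I_c = b·h³/12 = 0.765 × 1.2³/12 = 0.11016 m⁴.
Centre of pressure: y_p = y_c + I_c/(y_c·A) = 4 + 0.11016/(4 × 0.918) = 4 + 0.03 = 4.03 m along the plane.
The resultant acts 0.6 + 0.03 = 0.63 m (along the plate) below the hinge at the top edge, so the moment about the hinge is M = F × 0.63 = 36.0223 × 0.63 = 22.694 kN·m.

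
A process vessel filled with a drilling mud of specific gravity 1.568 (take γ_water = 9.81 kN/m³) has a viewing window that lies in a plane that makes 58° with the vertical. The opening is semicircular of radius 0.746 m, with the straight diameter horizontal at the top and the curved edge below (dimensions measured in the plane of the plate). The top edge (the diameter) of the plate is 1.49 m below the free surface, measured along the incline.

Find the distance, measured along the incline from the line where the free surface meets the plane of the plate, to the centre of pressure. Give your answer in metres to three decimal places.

y_p = 1.828 m

γ = 1.568 × 9.81 = 15.38208 kN/m³.
The plate makes 58° with the vertical, i.e. θ = 90° − 58° = 32° to the horizontal. Measuring y along the incline from the free-surface line, vertical depth h = y·sinθ with sinθ = 0.529919.
The centroid of a semicircle lies 4r/(3π) = 0.316612 m from the diameter, here below the top edge, so y_c = 1.49 + 0.316612 = 1.80661 m and h_c = 1.80661 × 0.529919 = 0.957357 m.
A = πr²/2 = π × 0.746²/2 = 0.874173 m².
Resultant F = γ·h_c·A = 15.38208 × 0.957357 × 0.874173 = 12.8732 kN.
I_c = (π/8 − 8/(9π))·r⁴ = 0.109757 × 0.746⁴ = 0.0339928 m⁴.
Centre of pressure: y_p = y_c + I_c/(y_c·A) = 1.80661 + 0.0339928/(1.80661 × 0.874173) = 1.80661 + 0.0215241 = 1.82813 m along the plane.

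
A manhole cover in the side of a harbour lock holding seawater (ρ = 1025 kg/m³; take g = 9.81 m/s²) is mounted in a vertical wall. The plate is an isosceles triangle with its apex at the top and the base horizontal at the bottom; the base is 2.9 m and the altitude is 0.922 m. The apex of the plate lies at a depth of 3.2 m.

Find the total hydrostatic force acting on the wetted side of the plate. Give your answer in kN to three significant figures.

γ = ρg = 1025 × 9.81 / 1000 = 10.05525 kN/m³.
With the apex up, the centroid sits 2h/3 = 2 × 0.922/3 = 0.614667 m below the apex, so the centroid depth is h_c = 3.2 + 0.614667 = 3.81467 m.
A = ½ × 2.9 × 0.922 = 1.3369 m².
Resultant F = γ·h_c·A = 10.05525 × 3.81467 × 1.3369 = 51.2801 kN.

F ≈ 51.3 kN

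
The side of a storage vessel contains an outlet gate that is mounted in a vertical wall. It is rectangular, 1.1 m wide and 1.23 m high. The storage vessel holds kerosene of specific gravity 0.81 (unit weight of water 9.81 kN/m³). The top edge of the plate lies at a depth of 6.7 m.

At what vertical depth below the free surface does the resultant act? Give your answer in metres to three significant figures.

h_p = 7.33 m

γ = 0.81 × 9.81 = 7.9461 kN/m³.
The centroid lies 1.23/2 = 0.615 m below the top edge, so the centroid depth is h_c = 6.7 + 0.615 = 7.315 m.
A = 1.1 × 1.23 = 1.353 m².
Resultant F = γ·h_c·A = 7.9461 × 7.315 × 1.353 = 78.6441 kN.
I_c = b·h³/12 = 1.1 × 1.23³/12 = 0.170579 m⁴.
Centre of pressure: y_p = y_c + I_c/(y_c·A) = 7.315 + 0.170579/(7.315 × 1.353) = 7.315 + 0.0172351 = 7.33224 m along the plane.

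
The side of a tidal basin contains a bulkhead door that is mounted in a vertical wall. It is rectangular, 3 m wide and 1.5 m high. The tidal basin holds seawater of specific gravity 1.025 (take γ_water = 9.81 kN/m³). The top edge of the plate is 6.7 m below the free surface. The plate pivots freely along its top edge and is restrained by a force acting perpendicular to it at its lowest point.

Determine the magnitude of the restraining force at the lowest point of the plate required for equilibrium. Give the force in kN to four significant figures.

P ≈ 174.2 kN

γ = 1.025 × 9.81 = 10.05525 kN/m³.
The centroid lies 1.5/2 = 0.75 m below the top edge, so the centroid depth is h_c = 6.7 + 0.75 = 7.45 m.
A = 3 × 1.5 = 4.5 m².
Resultant F = γ·h_c·A = 10.05525 × 7.45 × 4.5 = 337.102 kN.
I_c = b·h³/12 = 3 × 1.5³/12 = 0.84375 m⁴.
Centre of pressure: y_p = y_c + I_c/(y_c·A) = 7.45 + 0.84375/(7.45 × 4.5) = 7.45 + 0.0251678 = 7.47517 m along the plane.
The resultant acts 0.75 + 0.0251678 = 0.775168 m (along the plate) below the hinge at the top edge, so the moment about the hinge is M = F × 0.775168 = 337.102 × 0.775168 = 261.311 kN·m.
A normal force at the bottom, 1.5 m from the hinge, must supply this moment: P = 261.311/1.5 = 174.207 kN.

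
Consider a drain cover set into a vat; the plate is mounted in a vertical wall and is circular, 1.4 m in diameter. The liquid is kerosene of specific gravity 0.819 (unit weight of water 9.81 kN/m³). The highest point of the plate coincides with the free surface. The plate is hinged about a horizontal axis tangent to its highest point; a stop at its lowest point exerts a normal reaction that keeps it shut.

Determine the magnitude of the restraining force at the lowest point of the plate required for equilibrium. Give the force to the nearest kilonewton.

γ = 0.819 × 9.81 = 8.03439 kN/m³.
The centroid is at the centre, 0.7 m below the top of the plate, so the centroid depth is h_c = 0.7 m.
A = π(0.7)² = 1.53938 m².
Resultant F = γ·h_c·A = 8.03439 × 0.7 × 1.53938 = 8.65759 kN.
I_c = πr⁴/4 = π × 0.7⁴/4 = 0.188574 m⁴.
Centre of pressure: y_p = y_c + I_c/(y_c·A) = 0.7 + 0.188574/(0.7 × 1.53938) = 0.7 + 0.175 = 0.875 m along the plane.
The resultant acts 0.7 + 0.175 = 0.875 m (along the plate) below the hinge at the top edge, so the moment about the hinge is M = F × 0.875 = 8.65759 × 0.875 = 7.57539 kN·m.
A normal force at the bottom, 1.4 m from the hinge, must supply this moment: P = 7.57539/1.4 = 5.41099 kN.

P ≈ 5 kN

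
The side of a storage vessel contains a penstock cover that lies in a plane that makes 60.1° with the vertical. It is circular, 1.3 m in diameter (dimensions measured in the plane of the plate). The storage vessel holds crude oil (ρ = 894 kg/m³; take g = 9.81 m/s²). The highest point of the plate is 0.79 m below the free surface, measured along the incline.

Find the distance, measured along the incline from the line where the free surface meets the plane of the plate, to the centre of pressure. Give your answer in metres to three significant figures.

y_p = 1.51 m

γ = ρg = 894 × 9.81 / 1000 = 8.77014 kN/m³.
The plate makes 60.1° with the vertical, i.e. θ = 90° − 60.1° = 29.9° to the horizontal. Measuring y along the incline from the free-surface line, vertical depth h = y·sinθ with sinθ = 0.498488.
The centroid is at the centre, 0.65 m below the top of the plate, so y_c = 0.79 + 0.65 = 1.44 m and h_c = 1.44 × 0.498488 = 0.717823 m.
A = π(0.65)² = 1.32732 m².
Resultant F = γ·h_c·A = 8.77014 × 0.717823 × 1.32732 = 8.35602 kN.
I_c = πr⁴/4 = π × 0.65⁴/4 = 0.140198 m⁴.
Centre of pressure: y_p = y_c + I_c/(y_c·A) = 1.44 + 0.140198/(1.44 × 1.32732) = 1.44 + 0.0733506 = 1.51335 m along the plane.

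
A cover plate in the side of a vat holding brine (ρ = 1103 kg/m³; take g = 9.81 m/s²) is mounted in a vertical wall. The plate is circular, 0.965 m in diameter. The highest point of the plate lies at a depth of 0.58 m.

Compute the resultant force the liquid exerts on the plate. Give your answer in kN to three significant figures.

F ≈ 8.41 kN

γ = ρg = 1103 × 9.81 / 1000 = 10.82043 kN/m³.
The centroid is at the centre, 0.4825 m below the top of the plate, so the centroid depth is h_c = 0.58 + 0.4825 = 1.0625 m.
A = π(0.4825)² = 0.731382 m².
Resultant F = γ·h_c·A = 10.82043 × 1.0625 × 0.731382 = 8.40848 kN.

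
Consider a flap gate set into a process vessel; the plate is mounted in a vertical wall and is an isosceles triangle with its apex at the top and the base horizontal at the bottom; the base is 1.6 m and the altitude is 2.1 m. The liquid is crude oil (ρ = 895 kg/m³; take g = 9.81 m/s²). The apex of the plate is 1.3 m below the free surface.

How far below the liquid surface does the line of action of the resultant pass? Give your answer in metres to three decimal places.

h_p = 2.791 m

γ = ρg = 895 × 9.81 / 1000 = 8.77995 kN/m³.
With the apex up, the centroid sits 2h/3 = 2 × 2.1/3 = 1.4 m below the apex, so the centroid depth is h_c = 1.3 + 1.4 = 2.7 m.
A = ½ × 1.6 × 2.1 = 1.68 m².
Resultant F = γ·h_c·A = 8.77995 × 2.7 × 1.68 = 39.8259 kN.
I_c = b·h³/36 = 1.6 × 2.1³/36 = 0.4116 m⁴.
Centre of pressure: y_p = y_c + I_c/(y_c·A) = 2.7 + 0.4116/(2.7 × 1.68) = 2.7 + 0.0907407 = 2.79074 m along the plane.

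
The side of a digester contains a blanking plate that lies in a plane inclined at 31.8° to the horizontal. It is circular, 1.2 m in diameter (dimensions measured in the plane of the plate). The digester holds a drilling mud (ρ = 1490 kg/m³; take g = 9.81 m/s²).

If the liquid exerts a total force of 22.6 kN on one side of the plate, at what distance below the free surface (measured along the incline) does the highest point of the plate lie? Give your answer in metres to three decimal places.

γ = ρg = 1490 × 9.81 / 1000 = 14.6169 kN/m³.
A = π(0.6)² = 1.13097 m².
From F = γ·h_c·A, the centroid depth is h_c = 22.6/(14.6169 × 1.13097) = 1.36711 m.
Let θ = 31.8° be the plate's angle to the horizontal; measure y along the incline from where the plane meets the free surface. Vertical depth h = y·sinθ with sinθ = 0.526956.
Along the incline, y_c = h_c/sinθ = 1.36711/0.526956 = 2.59435 m.
The centroid is at the centre, 0.6 m below the top of the plate, so the highest point sits at y_top = 2.59435 − 0.6 = 1.99435 m along the incline.

y_top ≈ 1.994 m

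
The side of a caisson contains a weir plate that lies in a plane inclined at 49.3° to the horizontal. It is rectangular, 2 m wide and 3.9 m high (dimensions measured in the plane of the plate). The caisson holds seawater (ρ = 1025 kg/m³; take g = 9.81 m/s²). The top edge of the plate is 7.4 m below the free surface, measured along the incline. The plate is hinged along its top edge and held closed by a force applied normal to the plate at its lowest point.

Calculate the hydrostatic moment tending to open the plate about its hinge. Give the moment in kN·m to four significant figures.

γ = ρg = 1025 × 9.81 / 1000 = 10.05525 kN/m³.
Let θ = 49.3° be the plate's angle to the horizontal; measure y along the incline from where the plane meets the free surface. Vertical depth h = y·sinθ with sinθ = 0.758134.
The centroid lies 3.9/2 = 1.95 m below the top edge, so y_c = 7.4 + 1.95 = 9.35 m and h_c = 9.35 × 0.758134 = 7.08855 m.
A = 2 × 3.9 = 7.8 m².
Resultant F = γ·h_c·A = 10.05525 × 7.08855 × 7.8 = 555.962 kN.
I_c = b·h³/12 = 2 × 3.9³/12 = 9.8865 m⁴.
Centre of pressure: y_p = y_c + I_c/(y_c·A) = 9.35 + 9.8865/(9.35 × 7.8) = 9.35 + 0.135561 = 9.48556 m along the plane.
The resultant acts 1.95 + 0.135561 = 2.08556 m (along the plate) below the hinge at the top edge, so the moment about the hinge is M = F × 2.08556 = 555.962 × 2.08556 = 1159.49 kN·m.

M ≈ 1159 kN·m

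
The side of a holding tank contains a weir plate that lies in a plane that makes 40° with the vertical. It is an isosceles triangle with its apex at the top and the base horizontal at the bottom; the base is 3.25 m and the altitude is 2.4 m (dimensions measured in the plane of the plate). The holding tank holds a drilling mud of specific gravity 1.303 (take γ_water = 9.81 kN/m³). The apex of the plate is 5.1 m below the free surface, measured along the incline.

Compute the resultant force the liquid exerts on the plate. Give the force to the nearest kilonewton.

γ = 1.303 × 9.81 = 12.78243 kN/m³.
The plate makes 40° with the vertical, i.e. θ = 90° − 40° = 50° to the horizontal. Measuring y along the incline from the free-surface line, vertical depth h = y·sinθ with sinθ = 0.766044.
With the apex up, the centroid sits 2h/3 = 2 × 2.4/3 = 1.6 m below the apex, so y_c = 5.1 + 1.6 = 6.7 m and h_c = 6.7 × 0.766044 = 5.13249 m.
A = ½ × 3.25 × 2.4 = 3.9 m².
Resultant F = γ·h_c·A = 12.78243 × 5.13249 × 3.9 = 255.862 kN.

F ≈ 256 kN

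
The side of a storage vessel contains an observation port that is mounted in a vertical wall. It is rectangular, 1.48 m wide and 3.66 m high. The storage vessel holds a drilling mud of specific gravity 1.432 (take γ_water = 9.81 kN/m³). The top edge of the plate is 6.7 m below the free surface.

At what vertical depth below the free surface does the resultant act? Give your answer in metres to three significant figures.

γ = 1.432 × 9.81 = 14.04792 kN/m³.
The centroid lies 3.66/2 = 1.83 m below the top edge, so the centroid depth is h_c = 6.7 + 1.83 = 8.53 m.
A = 1.48 × 3.66 = 5.4168 m².
Resultant F = γ·h_c·A = 14.04792 × 8.53 × 5.4168 = 649.088 kN.
I_c = b·h³/12 = 1.48 × 3.66³/12 = 6.04677 m⁴.
Centre of pressure: y_p = y_c + I_c/(y_c·A) = 8.53 + 6.04677/(8.53 × 5.4168) = 8.53 + 0.130867 = 8.66087 m along the plane.

h_p = 8.66 m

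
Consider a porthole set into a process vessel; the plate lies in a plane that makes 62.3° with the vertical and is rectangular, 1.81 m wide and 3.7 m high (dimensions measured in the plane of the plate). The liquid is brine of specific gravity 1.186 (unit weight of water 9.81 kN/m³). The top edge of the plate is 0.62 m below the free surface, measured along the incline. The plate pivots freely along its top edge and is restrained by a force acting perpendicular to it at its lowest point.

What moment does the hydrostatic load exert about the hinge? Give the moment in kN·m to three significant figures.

γ = 1.186 × 9.81 = 11.63466 kN/m³.
The plate makes 62.3° with the vertical, i.e. θ = 90° − 62.3° = 27.7° to the horizontal. Measuring y along the incline from the free-surface line, vertical depth h = y·sinθ with sinθ = 0.464842.
The centroid lies 3.7/2 = 1.85 m below the top edge, so y_c = 0.62 + 1.85 = 2.47 m and h_c = 2.47 × 0.464842 = 1.14816 m.
A = 1.81 × 3.7 = 6.697 m².
Resultant F = γ·h_c·A = 11.63466 × 1.14816 × 6.697 = 89.4615 kN.
I_c = b·h³/12 = 1.81 × 3.7³/12 = 7.64016 m⁴.
Centre of pressure: y_p = y_c + I_c/(y_c·A) = 2.47 + 7.64016/(2.47 × 6.697) = 2.47 + 0.461876 = 2.93188 m along the plane.
The resultant acts 1.85 + 0.461876 = 2.31188 m (along the plate) below the hinge at the top edge, so the moment about the hinge is M = F × 2.31188 = 89.4615 × 2.31188 = 206.824 kN·m.

M ≈ 207 kN·m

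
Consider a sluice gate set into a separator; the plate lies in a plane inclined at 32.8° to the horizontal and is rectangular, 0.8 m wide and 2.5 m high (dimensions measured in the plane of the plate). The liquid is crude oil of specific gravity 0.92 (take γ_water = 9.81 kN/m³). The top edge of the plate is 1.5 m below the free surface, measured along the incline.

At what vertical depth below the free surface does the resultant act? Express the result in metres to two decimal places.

γ = 0.92 × 9.81 = 9.0252 kN/m³.
Let θ = 32.8° be the plate's angle to the horizontal; measure y along the incline from where the plane meets the free surface. Vertical depth h = y·sinθ with sinθ = 0.541708.
The centroid lies 2.5/2 = 1.25 m below the top edge, so y_c = 1.5 + 1.25 = 2.75 m and h_c = 2.75 × 0.541708 = 1.4897 m.
A = 0.8 × 2.5 = 2 m².
Resultant F = γ·h_c·A = 9.0252 × 1.4897 × 2 = 26.8897 kN.
I_c = b·h³/12 = 0.8 × 2.5³/12 = 1.04167 m⁴.
Centre of pressure: y_p = y_c + I_c/(y_c·A) = 2.75 + 1.04167/(2.75 × 2) = 2.75 + 0.189395 = 2.9394 m along the plane.
Vertically, h_p = y_p·sinθ = 2.9394 × 0.541708 = 1.5923 m.

h_p = 1.59 m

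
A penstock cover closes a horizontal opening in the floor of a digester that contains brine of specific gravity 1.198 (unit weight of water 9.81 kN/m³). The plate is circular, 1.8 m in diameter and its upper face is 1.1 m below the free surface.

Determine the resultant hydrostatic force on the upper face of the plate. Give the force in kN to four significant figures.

F ≈ 32.90 kN

γ = 1.198 × 9.81 = 11.75238 kN/m³.
The plate is horizontal, so pressure is uniform at p = γ·h = 11.75238 × 1.1 = 12.9276 kN/m².
A = π(0.9)² = 2.54469 m².
F = p·A = 12.9276 × 2.54469 = 32.8967 kN.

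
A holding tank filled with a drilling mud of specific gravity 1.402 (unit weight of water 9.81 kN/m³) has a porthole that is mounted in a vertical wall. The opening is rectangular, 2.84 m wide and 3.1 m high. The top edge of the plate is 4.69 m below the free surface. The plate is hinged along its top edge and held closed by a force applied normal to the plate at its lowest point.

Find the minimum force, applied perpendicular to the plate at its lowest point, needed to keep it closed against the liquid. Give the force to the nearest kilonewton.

γ = 1.402 × 9.81 = 13.75362 kN/m³.
The centroid lies 3.1/2 = 1.55 m below the top edge, so the centroid depth is h_c = 4.69 + 1.55 = 6.24 m.
A = 2.84 × 3.1 = 8.804 m².
Resultant F = γ·h_c·A = 13.75362 × 6.24 × 8.804 = 755.582 kN.
I_c = b·h³/12 = 2.84 × 3.1³/12 = 7.05054 m⁴.
Centre of pressure: y_p = y_c + I_c/(y_c·A) = 6.24 + 7.05054/(6.24 × 8.804) = 6.24 + 0.128339 = 6.36834 m along the plane.
The resultant acts 1.55 + 0.128339 = 1.67834 m (along the plate) below the hinge at the top edge, so the moment about the hinge is M = F × 1.67834 = 755.582 × 1.67834 = 1268.12 kN·m.
A normal force at the bottom, 3.1 m from the hinge, must supply this moment: P = 1268.12/3.1 = 409.071 kN.

P ≈ 409 kN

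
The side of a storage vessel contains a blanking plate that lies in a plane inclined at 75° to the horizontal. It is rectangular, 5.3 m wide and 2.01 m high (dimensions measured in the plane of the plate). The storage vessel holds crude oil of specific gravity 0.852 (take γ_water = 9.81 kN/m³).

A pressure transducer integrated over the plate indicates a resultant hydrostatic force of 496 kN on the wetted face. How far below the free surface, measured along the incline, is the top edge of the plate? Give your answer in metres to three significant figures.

y_top ≈ 4.76 m

γ = 0.852 × 9.81 = 8.35812 kN/m³.
A = 5.3 × 2.01 = 10.653 m².
From F = γ·h_c·A, the centroid depth is h_c = 496/(8.35812 × 10.653) = 5.57059 m.
Let θ = 75° be the plate's angle to the horizontal; measure y along the incline from where the plane meets the free surface. Vertical depth h = y·sinθ with sinθ = 0.965926.
Along the incline, y_c = h_c/sinθ = 5.57059/0.965926 = 5.7671 m.
The centroid lies 2.01/2 = 1.005 m below the top edge, so the top edge sits at y_top = 5.7671 − 1.005 = 4.7621 m along the incline.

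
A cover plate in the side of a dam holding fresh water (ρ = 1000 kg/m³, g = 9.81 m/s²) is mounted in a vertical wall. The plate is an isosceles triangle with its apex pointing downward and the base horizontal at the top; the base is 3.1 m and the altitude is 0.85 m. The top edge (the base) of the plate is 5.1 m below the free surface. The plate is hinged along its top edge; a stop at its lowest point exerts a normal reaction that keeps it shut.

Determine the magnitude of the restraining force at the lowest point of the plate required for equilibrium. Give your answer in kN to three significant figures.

γ = ρg = 1000 × 9.81 = 9810 N/m³ = 9.81 kN/m³.
With the apex down, the centroid sits h/3 = 0.85/3 = 0.283333 m below the base (the top edge), so the centroid depth is h_c = 5.1 + 0.283333 = 5.38333 m.
A = ½ × 3.1 × 0.85 = 1.3175 m².
Resultant F = γ·h_c·A = 9.81 × 5.38333 × 1.3175 = 69.5778 kN.
I_c = b·h³/36 = 3.1 × 0.85³/36 = 0.052883 m⁴.
Centre of pressure: y_p = y_c + I_c/(y_c·A) = 5.38333 + 0.052883/(5.38333 × 1.3175) = 5.38333 + 0.00745615 = 5.39079 m along the plane.
The resultant acts 0.283333 + 0.00745615 = 0.290789 m (along the plate) below the hinge at the top edge, so the moment about the hinge is M = F × 0.290789 = 69.5778 × 0.290789 = 20.2325 kN·m.
A normal force at the bottom, 0.85 m from the hinge, must supply this moment: P = 20.2325/0.85 = 23.8029 kN.

P ≈ 23.8 kN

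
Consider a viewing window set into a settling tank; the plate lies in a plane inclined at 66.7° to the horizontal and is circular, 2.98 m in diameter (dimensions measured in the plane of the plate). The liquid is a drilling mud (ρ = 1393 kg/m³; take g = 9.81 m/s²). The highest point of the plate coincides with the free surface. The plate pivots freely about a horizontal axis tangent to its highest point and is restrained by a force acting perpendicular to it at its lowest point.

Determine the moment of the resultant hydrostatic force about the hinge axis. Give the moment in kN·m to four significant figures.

M ≈ 242.9 kN·m

γ = ρg = 1393 × 9.81 / 1000 = 13.66533 kN/m³.
Let θ = 66.7° be the plate's angle to the horizontal; measure y along the incline from where the plane meets the free surface. Vertical depth h = y·sinθ with sinθ = 0.918446.
The centroid is at the centre, 1.49 m below the top of the plate, so y_c = 1.49 m and h_c = 1.49 × 0.918446 = 1.36848 m.
A = π(1.49)² = 6.97465 m².
Resultant F = γ·h_c·A = 13.66533 × 1.36848 × 6.97465 = 130.431 kN.
I_c = πr⁴/4 = π × 1.49⁴/4 = 3.87111 m⁴.
Centre of pressure: y_p = y_c + I_c/(y_c·A) = 1.49 + 3.87111/(1.49 × 6.97465) = 1.49 + 0.3725 = 1.8625 m along the plane.
The resultant acts 1.49 + 0.3725 = 1.8625 m (along the plate) below the hinge at the top edge, so the moment about the hinge is M = F × 1.8625 = 130.431 × 1.8625 = 242.928 kN·m.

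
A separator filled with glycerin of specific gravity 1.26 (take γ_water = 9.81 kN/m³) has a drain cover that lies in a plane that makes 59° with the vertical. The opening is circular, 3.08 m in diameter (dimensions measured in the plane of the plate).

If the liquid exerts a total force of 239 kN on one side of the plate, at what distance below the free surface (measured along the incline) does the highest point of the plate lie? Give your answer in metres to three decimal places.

y_top ≈ 3.499 m

γ = 1.26 × 9.81 = 12.3606 kN/m³.
A = π(1.54)² = 7.4506 m².
From F = γ·h_c·A, the centroid depth is h_c = 239/(12.3606 × 7.4506) = 2.59518 m.
The plate makes 59° with the vertical, i.e. θ = 90° − 59° = 31° to the horizontal. Measuring y along the incline from the free-surface line, vertical depth h = y·sinθ with sinθ = 0.515038.
Along the incline, y_c = h_c/sinθ = 2.59518/0.515038 = 5.03881 m.
The centroid is at the centre, 1.54 m below the top of the plate, so the highest point sits at y_top = 5.03881 − 1.54 = 3.49881 m along the incline.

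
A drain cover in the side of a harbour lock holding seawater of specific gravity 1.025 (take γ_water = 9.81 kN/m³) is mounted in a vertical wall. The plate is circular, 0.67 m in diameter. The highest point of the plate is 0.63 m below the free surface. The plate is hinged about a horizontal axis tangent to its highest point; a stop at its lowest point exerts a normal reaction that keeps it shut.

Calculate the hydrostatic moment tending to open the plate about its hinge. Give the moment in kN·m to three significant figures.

γ = 1.025 × 9.81 = 10.05525 kN/m³.
The centroid is at the centre, 0.335 m below the top of the plate, so the centroid depth is h_c = 0.63 + 0.335 = 0.965 m.
A = π(0.335)² = 0.352565 m².
Resultant F = γ·h_c·A = 10.05525 × 0.965 × 0.352565 = 3.42105 kN.
I_c = πr⁴/4 = π × 0.335⁴/4 = 0.00989166 m⁴.
Centre of pressure: y_p = y_c + I_c/(y_c·A) = 0.965 + 0.00989166/(0.965 × 0.352565) = 0.965 + 0.0290739 = 0.994074 m along the plane.
The resultant acts 0.335 + 0.0290739 = 0.364074 m (along the plate) below the hinge at the top edge, so the moment about the hinge is M = F × 0.364074 = 3.42105 × 0.364074 = 1.24552 kN·m.

M ≈ 1.25 kN·m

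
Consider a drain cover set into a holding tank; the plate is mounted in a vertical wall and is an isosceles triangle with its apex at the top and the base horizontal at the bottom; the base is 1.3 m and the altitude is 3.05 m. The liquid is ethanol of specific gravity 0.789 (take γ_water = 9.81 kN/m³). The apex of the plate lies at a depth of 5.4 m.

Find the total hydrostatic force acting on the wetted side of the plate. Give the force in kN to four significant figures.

γ = 0.789 × 9.81 = 7.74009 kN/m³.
With the apex up, the centroid sits 2h/3 = 2 × 3.05/3 = 2.03333 m below the apex, so the centroid depth is h_c = 5.4 + 2.03333 = 7.43333 m.
A = ½ × 1.3 × 3.05 = 1.9825 m².
Resultant F = γ·h_c·A = 7.74009 × 7.43333 × 1.9825 = 114.062 kN.

F ≈ 114.1 kN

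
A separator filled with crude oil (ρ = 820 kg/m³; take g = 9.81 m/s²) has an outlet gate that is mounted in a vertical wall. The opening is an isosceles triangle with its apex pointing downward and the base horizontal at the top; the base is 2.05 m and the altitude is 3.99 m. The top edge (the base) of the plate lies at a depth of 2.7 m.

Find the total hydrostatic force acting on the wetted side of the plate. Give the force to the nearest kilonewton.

F ≈ 133 kN

γ = ρg = 820 × 9.81 / 1000 = 8.0442 kN/m³.
With the apex down, the centroid sits h/3 = 3.99/3 = 1.33 m below the base (the top edge), so the centroid depth is h_c = 2.7 + 1.33 = 4.03 m.
A = ½ × 2.05 × 3.99 = 4.08975 m².
Resultant F = γ·h_c·A = 8.0442 × 4.03 × 4.08975 = 132.582 kN.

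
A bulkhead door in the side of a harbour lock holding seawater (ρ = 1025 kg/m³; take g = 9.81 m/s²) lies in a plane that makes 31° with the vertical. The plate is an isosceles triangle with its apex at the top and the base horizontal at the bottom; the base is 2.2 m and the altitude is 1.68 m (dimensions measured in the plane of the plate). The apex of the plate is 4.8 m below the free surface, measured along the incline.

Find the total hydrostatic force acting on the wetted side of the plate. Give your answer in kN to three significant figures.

γ = ρg = 1025 × 9.81 / 1000 = 10.05525 kN/m³.
The plate makes 31° with the vertical, i.e. θ = 90° − 31° = 59° to the horizontal. Measuring y along the incline from the free-surface line, vertical depth h = y·sinθ with sinθ = 0.857167.
With the apex up, the centroid sits 2h/3 = 2 × 1.68/3 = 1.12 m below the apex, so y_c = 4.8 + 1.12 = 5.92 m and h_c = 5.92 × 0.857167 = 5.07443 m.
A = ½ × 2.2 × 1.68 = 1.848 m².
Resultant F = γ·h_c·A = 10.05525 × 5.07443 × 1.848 = 94.2936 kN.

F ≈ 94.3 kN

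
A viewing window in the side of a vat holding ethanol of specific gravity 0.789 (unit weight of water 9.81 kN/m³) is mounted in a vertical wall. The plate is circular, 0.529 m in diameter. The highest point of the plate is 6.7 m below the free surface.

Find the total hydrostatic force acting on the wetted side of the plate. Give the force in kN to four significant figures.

γ = 0.789 × 9.81 = 7.74009 kN/m³.
The centroid is at the centre, 0.2645 m below the top of the plate, so the centroid depth is h_c = 6.7 + 0.2645 = 6.9645 m.
A = π(0.2645)² = 0.219787 m².
Resultant F = γ·h_c·A = 7.74009 × 6.9645 × 0.219787 = 11.8478 kN.

F ≈ 11.85 kN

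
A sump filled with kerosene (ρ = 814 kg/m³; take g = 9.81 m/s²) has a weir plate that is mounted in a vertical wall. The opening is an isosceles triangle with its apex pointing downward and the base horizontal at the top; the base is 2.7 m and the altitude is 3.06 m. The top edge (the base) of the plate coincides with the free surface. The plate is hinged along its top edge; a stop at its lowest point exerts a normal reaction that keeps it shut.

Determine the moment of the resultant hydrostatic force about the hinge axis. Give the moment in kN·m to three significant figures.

M ≈ 51.5 kN·m

γ = ρg = 814 × 9.81 / 1000 = 7.98534 kN/m³.
With the apex down, the centroid sits h/3 = 3.06/3 = 1.02 m below the base (the top edge), so the centroid depth is h_c = 1.02 m.
A = ½ × 2.7 × 3.06 = 4.131 m².
Resultant F = γ·h_c·A = 7.98534 × 1.02 × 4.131 = 33.6472 kN.
I_c = b·h³/36 = 2.7 × 3.06³/36 = 2.14895 m⁴.
Centre of pressure: y_p = y_c + I_c/(y_c·A) = 1.02 + 2.14895/(1.02 × 4.131) = 1.02 + 0.510001 = 1.53 m along the plane.
The resultant acts 1.02 + 0.510001 = 1.53 m (along the plate) below the hinge at the top edge, so the moment about the hinge is M = F × 1.53 = 33.6472 × 1.53 = 51.4802 kN·m.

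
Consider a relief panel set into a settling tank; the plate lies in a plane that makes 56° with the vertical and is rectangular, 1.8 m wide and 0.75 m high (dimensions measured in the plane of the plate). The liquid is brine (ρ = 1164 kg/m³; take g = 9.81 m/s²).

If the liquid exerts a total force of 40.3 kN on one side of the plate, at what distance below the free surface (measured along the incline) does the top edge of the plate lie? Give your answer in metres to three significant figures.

γ = ρg = 1164 × 9.81 / 1000 = 11.41884 kN/m³.
A = 1.8 × 0.75 = 1.35 m².
From F = γ·h_c·A, the centroid depth is h_c = 40.3/(11.41884 × 1.35) = 2.61426 m.
The plate makes 56° with the vertical, i.e. θ = 90° − 56° = 34° to the horizontal. Measuring y along the incline from the free-surface line, vertical depth h = y·sinθ with sinθ = 0.559193.
Along the incline, y_c = h_c/sinθ = 2.61426/0.559193 = 4.67506 m.
The centroid lies 0.75/2 = 0.375 m below the top edge, so the top edge sits at y_top = 4.67506 − 0.375 = 4.30006 m along the incline.

y_top ≈ 4.30 m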